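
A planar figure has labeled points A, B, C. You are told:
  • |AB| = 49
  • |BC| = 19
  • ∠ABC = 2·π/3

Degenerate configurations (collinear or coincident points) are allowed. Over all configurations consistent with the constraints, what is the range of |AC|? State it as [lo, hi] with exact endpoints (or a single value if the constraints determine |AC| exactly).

|AB| ∈ {49}
|BC| ∈ {19}
|AC| ∈ {√(3693)}

|AC| = √(3693)  (≈ 60.7701)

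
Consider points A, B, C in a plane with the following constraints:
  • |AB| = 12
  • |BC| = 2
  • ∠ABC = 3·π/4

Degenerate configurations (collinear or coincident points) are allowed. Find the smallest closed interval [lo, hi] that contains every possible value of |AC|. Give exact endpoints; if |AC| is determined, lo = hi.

|AC| = 2·√(6·√(2) + 37)  (≈ 13.4886)

|AB| ∈ {12}
|BC| ∈ {2}
|AC| ∈ {2·√(6·√(2) + 37)}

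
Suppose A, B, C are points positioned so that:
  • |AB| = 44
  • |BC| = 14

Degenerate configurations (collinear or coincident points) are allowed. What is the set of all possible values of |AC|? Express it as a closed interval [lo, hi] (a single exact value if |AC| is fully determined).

|AB| ∈ {44}
|BC| ∈ {14}
|AC| ∈ [30, 58]

|AC| ∈ [30, 58]  (≈ [30.0000, 58.0000])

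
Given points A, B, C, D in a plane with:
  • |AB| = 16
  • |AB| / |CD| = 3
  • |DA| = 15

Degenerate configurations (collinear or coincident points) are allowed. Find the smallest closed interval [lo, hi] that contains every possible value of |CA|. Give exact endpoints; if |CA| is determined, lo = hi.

|CA| ∈ [29/3, 61/3]  (≈ [9.6667, 20.3333])

|AB| ∈ {16}
|AD| ∈ {15}
|CD| ∈ {16/3}
|BD| ∈ [1, 31]
|AC| ∈ [29/3, 61/3]
|BC| ∈ [0, 109/3]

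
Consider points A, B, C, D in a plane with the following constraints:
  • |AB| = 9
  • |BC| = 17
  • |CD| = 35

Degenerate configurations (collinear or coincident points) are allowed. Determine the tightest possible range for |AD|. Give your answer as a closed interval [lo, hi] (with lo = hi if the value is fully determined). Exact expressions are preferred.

|AD| ∈ [9, 61]  (≈ [9.0000, 61.0000])

|AB| ∈ {9}
|BC| ∈ {17}
|CD| ∈ {35}
|AC| ∈ [8, 26]
|BD| ∈ [18, 52]
|AD| ∈ [9, 61]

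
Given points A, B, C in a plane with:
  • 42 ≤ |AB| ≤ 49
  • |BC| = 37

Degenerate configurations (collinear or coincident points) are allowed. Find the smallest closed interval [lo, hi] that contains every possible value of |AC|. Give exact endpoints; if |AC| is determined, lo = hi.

|AC| ∈ [5, 86]  (≈ [5.0000, 86.0000])

|AB| ∈ [42, 49]
|BC| ∈ {37}
|AC| ∈ [5, 86]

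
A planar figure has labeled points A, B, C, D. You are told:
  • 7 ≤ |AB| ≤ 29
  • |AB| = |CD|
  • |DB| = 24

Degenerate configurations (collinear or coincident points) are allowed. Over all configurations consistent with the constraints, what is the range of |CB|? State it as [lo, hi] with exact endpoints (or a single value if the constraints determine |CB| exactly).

|CB| ∈ [0, 53]  (≈ [0.0000, 53.0000])

|AB| ∈ [7, 29]
|BD| ∈ {24}
|CD| ∈ [7, 29]
|AD| ∈ [0, 53]
|BC| ∈ [0, 53]
|AC| ∈ [0, 82]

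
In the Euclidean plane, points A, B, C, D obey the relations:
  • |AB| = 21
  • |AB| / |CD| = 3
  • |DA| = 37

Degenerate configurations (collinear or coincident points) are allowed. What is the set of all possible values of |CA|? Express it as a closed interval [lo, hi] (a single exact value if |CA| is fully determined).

|AB| ∈ {21}
|AD| ∈ {37}
|CD| ∈ {7}
|BD| ∈ [16, 58]
|AC| ∈ [30, 44]
|BC| ∈ [9, 65]

|CA| ∈ [30, 44]  (≈ [30.0000, 44.0000])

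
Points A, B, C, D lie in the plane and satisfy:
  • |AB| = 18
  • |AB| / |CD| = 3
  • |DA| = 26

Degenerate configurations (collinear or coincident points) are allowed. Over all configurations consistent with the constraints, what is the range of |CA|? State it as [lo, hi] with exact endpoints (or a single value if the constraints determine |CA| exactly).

|AB| ∈ {18}
|AD| ∈ {26}
|CD| ∈ {6}
|BD| ∈ [8, 44]
|AC| ∈ [20, 32]
|BC| ∈ [2, 50]

|CA| ∈ [20, 32]  (≈ [20.0000, 32.0000])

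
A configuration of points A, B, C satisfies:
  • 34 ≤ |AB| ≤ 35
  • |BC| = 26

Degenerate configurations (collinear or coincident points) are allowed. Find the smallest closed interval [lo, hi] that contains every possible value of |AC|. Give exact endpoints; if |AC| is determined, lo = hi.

|AB| ∈ [34, 35]
|BC| ∈ {26}
|AC| ∈ [8, 61]

|AC| ∈ [8, 61]  (≈ [8.0000, 61.0000])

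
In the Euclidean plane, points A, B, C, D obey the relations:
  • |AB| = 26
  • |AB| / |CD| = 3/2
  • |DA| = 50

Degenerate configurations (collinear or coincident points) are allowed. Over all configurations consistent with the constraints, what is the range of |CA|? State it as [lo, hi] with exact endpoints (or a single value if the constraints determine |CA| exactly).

|CA| ∈ [98/3, 202/3]  (≈ [32.6667, 67.3333])

|AB| ∈ {26}
|AD| ∈ {50}
|CD| ∈ {52/3}
|BD| ∈ [24, 76]
|AC| ∈ [98/3, 202/3]
|BC| ∈ [20/3, 280/3]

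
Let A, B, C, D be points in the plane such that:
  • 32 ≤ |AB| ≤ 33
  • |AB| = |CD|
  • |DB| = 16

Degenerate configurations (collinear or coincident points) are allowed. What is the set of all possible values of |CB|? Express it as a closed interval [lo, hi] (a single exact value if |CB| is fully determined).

|AB| ∈ [32, 33]
|BD| ∈ {16}
|CD| ∈ [32, 33]
|AD| ∈ [16, 49]
|BC| ∈ [16, 49]
|AC| ∈ [0, 82]

|CB| ∈ [16, 49]  (≈ [16.0000, 49.0000])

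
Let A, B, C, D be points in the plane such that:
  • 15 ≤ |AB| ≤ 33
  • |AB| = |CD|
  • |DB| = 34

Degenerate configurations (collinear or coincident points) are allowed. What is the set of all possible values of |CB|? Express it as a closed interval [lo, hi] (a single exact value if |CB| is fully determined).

|AB| ∈ [15, 33]
|BD| ∈ {34}
|CD| ∈ [15, 33]
|AD| ∈ [1, 67]
|BC| ∈ [1, 67]
|AC| ∈ [0, 100]

|CB| ∈ [1, 67]  (≈ [1.0000, 67.0000])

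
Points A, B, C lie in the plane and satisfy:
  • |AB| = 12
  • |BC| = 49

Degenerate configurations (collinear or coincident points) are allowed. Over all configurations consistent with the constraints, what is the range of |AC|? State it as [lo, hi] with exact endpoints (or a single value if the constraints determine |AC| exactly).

|AB| ∈ {12}
|BC| ∈ {49}
|AC| ∈ [37, 61]

|AC| ∈ [37, 61]  (≈ [37.0000, 61.0000])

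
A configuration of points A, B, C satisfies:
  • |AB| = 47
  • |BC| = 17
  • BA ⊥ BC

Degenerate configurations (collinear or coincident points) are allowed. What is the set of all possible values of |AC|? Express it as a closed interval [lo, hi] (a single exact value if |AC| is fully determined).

|AC| = √(2498)  (≈ 49.9800)

|AB| ∈ {47}
|BC| ∈ {17}
|AC| ∈ {√(2498)}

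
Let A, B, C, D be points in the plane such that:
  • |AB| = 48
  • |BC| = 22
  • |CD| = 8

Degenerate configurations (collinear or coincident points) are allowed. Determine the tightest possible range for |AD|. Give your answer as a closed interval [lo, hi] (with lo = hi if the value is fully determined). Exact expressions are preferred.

|AB| ∈ {48}
|BC| ∈ {22}
|CD| ∈ {8}
|AC| ∈ [26, 70]
|BD| ∈ [14, 30]
|AD| ∈ [18, 78]

|AD| ∈ [18, 78]  (≈ [18.0000, 78.0000])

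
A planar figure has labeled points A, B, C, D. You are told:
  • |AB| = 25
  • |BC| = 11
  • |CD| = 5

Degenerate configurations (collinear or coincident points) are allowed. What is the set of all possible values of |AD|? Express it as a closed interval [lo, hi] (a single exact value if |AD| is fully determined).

|AB| ∈ {25}
|BC| ∈ {11}
|CD| ∈ {5}
|AC| ∈ [14, 36]
|BD| ∈ [6, 16]
|AD| ∈ [9, 41]

|AD| ∈ [9, 41]  (≈ [9.0000, 41.0000])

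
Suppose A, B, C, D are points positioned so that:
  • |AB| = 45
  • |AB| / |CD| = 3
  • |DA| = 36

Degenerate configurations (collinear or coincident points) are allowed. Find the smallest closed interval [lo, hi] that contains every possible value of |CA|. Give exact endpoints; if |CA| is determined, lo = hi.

|AB| ∈ {45}
|AD| ∈ {36}
|CD| ∈ {15}
|BD| ∈ [9, 81]
|AC| ∈ [21, 51]
|BC| ∈ [0, 96]

|CA| ∈ [21, 51]  (≈ [21.0000, 51.0000])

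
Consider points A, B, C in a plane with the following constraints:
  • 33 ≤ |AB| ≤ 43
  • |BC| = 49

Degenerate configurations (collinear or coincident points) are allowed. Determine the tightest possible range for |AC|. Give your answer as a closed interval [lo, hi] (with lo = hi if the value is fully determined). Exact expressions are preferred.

|AB| ∈ [33, 43]
|BC| ∈ {49}
|AC| ∈ [6, 92]

|AC| ∈ [6, 92]  (≈ [6.0000, 92.0000])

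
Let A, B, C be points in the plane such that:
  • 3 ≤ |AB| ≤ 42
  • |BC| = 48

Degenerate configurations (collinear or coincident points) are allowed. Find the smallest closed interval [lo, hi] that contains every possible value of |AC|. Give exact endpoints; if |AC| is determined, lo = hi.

|AB| ∈ [3, 42]
|BC| ∈ {48}
|AC| ∈ [6, 90]

|AC| ∈ [6, 90]  (≈ [6.0000, 90.0000])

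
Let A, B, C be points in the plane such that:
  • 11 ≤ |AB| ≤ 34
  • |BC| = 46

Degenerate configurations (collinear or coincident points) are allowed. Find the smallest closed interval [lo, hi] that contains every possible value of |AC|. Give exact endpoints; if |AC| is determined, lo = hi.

|AB| ∈ [11, 34]
|BC| ∈ {46}
|AC| ∈ [12, 80]

|AC| ∈ [12, 80]  (≈ [12.0000, 80.0000])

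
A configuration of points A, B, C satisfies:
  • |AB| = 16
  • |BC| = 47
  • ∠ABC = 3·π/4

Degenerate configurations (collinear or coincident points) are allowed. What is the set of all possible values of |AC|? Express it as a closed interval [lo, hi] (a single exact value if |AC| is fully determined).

|AC| = √(752·√(2) + 2465)  (≈ 59.4011)

|AB| ∈ {16}
|BC| ∈ {47}
|AC| ∈ {√(752·√(2) + 2465)}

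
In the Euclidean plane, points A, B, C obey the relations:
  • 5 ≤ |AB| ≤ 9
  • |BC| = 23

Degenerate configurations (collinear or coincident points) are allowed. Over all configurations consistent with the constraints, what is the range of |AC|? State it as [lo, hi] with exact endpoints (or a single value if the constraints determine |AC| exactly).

|AC| ∈ [14, 32]  (≈ [14.0000, 32.0000])

|AB| ∈ [5, 9]
|BC| ∈ {23}
|AC| ∈ [14, 32]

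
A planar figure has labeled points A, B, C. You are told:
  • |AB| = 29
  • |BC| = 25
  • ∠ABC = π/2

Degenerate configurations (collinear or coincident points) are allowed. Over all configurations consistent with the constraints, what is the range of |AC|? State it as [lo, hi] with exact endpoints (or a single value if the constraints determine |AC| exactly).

|AC| = √(1466)  (≈ 38.2884)

|AB| ∈ {29}
|BC| ∈ {25}
|AC| ∈ {√(1466)}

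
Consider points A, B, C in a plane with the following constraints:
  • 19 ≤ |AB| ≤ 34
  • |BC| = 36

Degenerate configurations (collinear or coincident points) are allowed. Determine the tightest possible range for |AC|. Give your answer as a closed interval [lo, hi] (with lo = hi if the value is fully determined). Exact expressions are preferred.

|AC| ∈ [2, 70]  (≈ [2.0000, 70.0000])

|AB| ∈ [19, 34]
|BC| ∈ {36}
|AC| ∈ [2, 70]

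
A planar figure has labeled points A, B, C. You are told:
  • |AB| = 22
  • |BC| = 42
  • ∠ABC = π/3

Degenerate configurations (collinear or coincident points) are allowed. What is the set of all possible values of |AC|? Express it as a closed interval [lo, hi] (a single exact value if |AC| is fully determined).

|AC| = 2·√(331)  (≈ 36.3868)

|AB| ∈ {22}
|BC| ∈ {42}
|AC| ∈ {2·√(331)}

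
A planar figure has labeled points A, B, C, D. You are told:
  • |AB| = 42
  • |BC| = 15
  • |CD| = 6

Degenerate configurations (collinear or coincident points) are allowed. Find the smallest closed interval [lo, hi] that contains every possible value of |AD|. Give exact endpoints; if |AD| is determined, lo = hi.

|AB| ∈ {42}
|BC| ∈ {15}
|CD| ∈ {6}
|AC| ∈ [27, 57]
|BD| ∈ [9, 21]
|AD| ∈ [21, 63]

|AD| ∈ [21, 63]  (≈ [21.0000, 63.0000])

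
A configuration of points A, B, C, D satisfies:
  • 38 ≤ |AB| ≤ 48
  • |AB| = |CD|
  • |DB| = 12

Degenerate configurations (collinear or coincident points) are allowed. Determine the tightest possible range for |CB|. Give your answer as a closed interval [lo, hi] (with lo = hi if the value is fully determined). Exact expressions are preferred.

|CB| ∈ [26, 60]  (≈ [26.0000, 60.0000])

|AB| ∈ [38, 48]
|BD| ∈ {12}
|CD| ∈ [38, 48]
|AD| ∈ [26, 60]
|BC| ∈ [26, 60]
|AC| ∈ [0, 108]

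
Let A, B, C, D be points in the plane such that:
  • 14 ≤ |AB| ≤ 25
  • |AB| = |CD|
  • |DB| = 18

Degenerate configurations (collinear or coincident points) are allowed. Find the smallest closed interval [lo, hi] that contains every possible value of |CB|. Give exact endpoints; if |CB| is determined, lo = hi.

|AB| ∈ [14, 25]
|BD| ∈ {18}
|CD| ∈ [14, 25]
|AD| ∈ [0, 43]
|BC| ∈ [0, 43]
|AC| ∈ [0, 68]

|CB| ∈ [0, 43]  (≈ [0.0000, 43.0000])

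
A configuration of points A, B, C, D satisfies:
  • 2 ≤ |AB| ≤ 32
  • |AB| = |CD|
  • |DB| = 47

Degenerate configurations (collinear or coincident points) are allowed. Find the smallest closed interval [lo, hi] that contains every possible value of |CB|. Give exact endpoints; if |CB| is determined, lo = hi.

|AB| ∈ [2, 32]
|BD| ∈ {47}
|CD| ∈ [2, 32]
|AD| ∈ [15, 79]
|BC| ∈ [15, 79]
|AC| ∈ [0, 111]

|CB| ∈ [15, 79]  (≈ [15.0000, 79.0000])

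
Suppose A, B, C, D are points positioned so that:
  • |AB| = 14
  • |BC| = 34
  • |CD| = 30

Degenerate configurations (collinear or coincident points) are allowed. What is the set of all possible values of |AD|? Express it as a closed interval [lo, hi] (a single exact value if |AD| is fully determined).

|AD| ∈ [0, 78]  (≈ [0.0000, 78.0000])

|AB| ∈ {14}
|BC| ∈ {34}
|CD| ∈ {30}
|AC| ∈ [20, 48]
|BD| ∈ [4, 64]
|AD| ∈ [0, 78]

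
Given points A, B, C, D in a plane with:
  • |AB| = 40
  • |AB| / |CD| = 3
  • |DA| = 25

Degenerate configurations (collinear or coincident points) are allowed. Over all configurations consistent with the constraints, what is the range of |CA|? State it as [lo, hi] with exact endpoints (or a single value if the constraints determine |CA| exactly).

|CA| ∈ [35/3, 115/3]  (≈ [11.6667, 38.3333])

|AB| ∈ {40}
|AD| ∈ {25}
|CD| ∈ {40/3}
|BD| ∈ [15, 65]
|AC| ∈ [35/3, 115/3]
|BC| ∈ [5/3, 235/3]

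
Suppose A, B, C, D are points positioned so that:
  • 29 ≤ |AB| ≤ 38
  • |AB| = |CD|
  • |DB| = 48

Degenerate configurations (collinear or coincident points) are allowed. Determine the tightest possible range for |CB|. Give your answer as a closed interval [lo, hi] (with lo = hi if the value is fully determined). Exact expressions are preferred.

|AB| ∈ [29, 38]
|BD| ∈ {48}
|CD| ∈ [29, 38]
|AD| ∈ [10, 86]
|BC| ∈ [10, 86]
|AC| ∈ [0, 124]

|CB| ∈ [10, 86]  (≈ [10.0000, 86.0000])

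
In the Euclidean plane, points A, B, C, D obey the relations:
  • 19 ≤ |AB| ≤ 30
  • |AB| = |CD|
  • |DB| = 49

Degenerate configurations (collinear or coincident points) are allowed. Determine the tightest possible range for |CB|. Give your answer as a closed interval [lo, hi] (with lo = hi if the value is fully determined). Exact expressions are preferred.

|AB| ∈ [19, 30]
|BD| ∈ {49}
|CD| ∈ [19, 30]
|AD| ∈ [19, 79]
|BC| ∈ [19, 79]
|AC| ∈ [0, 109]

|CB| ∈ [19, 79]  (≈ [19.0000, 79.0000])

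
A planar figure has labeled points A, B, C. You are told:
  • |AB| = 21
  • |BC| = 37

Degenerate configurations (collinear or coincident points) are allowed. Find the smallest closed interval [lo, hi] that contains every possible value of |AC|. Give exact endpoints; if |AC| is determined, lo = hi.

|AC| ∈ [16, 58]  (≈ [16.0000, 58.0000])

|AB| ∈ {21}
|BC| ∈ {37}
|AC| ∈ [16, 58]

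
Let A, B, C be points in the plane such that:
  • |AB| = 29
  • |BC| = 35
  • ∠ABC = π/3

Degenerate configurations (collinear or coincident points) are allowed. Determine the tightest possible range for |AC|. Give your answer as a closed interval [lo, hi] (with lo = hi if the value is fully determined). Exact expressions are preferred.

|AC| = √(1051)  (≈ 32.4191)

|AB| ∈ {29}
|BC| ∈ {35}
|AC| ∈ {√(1051)}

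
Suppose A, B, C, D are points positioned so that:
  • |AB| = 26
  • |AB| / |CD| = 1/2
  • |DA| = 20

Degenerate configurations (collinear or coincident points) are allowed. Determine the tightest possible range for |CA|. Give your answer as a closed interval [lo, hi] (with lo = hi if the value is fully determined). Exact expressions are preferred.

|CA| ∈ [32, 72]  (≈ [32.0000, 72.0000])

|AB| ∈ {26}
|AD| ∈ {20}
|CD| ∈ {52}
|BD| ∈ [6, 46]
|AC| ∈ [32, 72]
|BC| ∈ [6, 98]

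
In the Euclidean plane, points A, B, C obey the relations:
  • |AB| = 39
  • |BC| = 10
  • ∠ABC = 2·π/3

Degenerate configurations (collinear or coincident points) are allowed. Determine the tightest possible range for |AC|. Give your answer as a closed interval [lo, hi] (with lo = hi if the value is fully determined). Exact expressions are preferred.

|AB| ∈ {39}
|BC| ∈ {10}
|AC| ∈ {√(2011)}

|AC| = √(2011)  (≈ 44.8442)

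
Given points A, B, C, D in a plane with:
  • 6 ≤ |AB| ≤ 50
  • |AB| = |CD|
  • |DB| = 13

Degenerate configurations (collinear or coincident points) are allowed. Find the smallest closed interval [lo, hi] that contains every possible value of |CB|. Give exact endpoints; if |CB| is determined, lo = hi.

|AB| ∈ [6, 50]
|BD| ∈ {13}
|CD| ∈ [6, 50]
|AD| ∈ [0, 63]
|BC| ∈ [0, 63]
|AC| ∈ [0, 113]

|CB| ∈ [0, 63]  (≈ [0.0000, 63.0000])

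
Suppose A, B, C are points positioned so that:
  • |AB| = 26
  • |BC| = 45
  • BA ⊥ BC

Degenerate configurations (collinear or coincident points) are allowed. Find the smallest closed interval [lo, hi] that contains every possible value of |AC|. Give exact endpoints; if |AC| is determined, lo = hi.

|AC| = √(2701)  (≈ 51.9711)

|AB| ∈ {26}
|BC| ∈ {45}
|AC| ∈ {√(2701)}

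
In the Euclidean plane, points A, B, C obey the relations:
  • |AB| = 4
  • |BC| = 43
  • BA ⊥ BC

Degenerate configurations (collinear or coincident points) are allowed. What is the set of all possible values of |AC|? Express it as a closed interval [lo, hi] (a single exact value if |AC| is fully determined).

|AC| = √(1865)  (≈ 43.1856)

|AB| ∈ {4}
|BC| ∈ {43}
|AC| ∈ {√(1865)}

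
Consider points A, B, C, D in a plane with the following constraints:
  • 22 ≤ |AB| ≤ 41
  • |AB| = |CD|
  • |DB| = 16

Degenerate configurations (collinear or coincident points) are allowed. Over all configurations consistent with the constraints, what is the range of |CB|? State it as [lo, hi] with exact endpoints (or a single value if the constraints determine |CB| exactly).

|CB| ∈ [6, 57]  (≈ [6.0000, 57.0000])

|AB| ∈ [22, 41]
|BD| ∈ {16}
|CD| ∈ [22, 41]
|AD| ∈ [6, 57]
|BC| ∈ [6, 57]
|AC| ∈ [0, 98]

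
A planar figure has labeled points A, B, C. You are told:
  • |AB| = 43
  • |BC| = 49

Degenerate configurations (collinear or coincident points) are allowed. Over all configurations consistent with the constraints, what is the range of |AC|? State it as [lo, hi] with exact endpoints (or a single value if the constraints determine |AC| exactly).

|AB| ∈ {43}
|BC| ∈ {49}
|AC| ∈ [6, 92]

|AC| ∈ [6, 92]  (≈ [6.0000, 92.0000])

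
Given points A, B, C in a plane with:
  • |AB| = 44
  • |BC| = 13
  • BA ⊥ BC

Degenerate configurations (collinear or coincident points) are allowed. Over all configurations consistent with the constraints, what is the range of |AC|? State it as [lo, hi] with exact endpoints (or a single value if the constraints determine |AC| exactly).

|AB| ∈ {44}
|BC| ∈ {13}
|AC| ∈ {√(2105)}

|AC| = √(2105)  (≈ 45.8803)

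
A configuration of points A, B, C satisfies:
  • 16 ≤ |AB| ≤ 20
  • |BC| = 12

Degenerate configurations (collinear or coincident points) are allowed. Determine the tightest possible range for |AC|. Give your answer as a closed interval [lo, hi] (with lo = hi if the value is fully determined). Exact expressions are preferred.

|AC| ∈ [4, 32]  (≈ [4.0000, 32.0000])

|AB| ∈ [16, 20]
|BC| ∈ {12}
|AC| ∈ [4, 32]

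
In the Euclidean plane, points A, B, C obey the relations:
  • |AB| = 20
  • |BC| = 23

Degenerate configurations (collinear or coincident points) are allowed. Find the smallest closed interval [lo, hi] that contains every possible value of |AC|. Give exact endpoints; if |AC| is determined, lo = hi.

|AC| ∈ [3, 43]  (≈ [3.0000, 43.0000])

|AB| ∈ {20}
|BC| ∈ {23}
|AC| ∈ [3, 43]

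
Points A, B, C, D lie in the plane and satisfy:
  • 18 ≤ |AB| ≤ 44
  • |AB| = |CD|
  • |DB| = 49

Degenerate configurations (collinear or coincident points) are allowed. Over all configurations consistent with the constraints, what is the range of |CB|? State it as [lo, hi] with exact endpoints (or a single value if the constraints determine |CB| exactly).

|CB| ∈ [5, 93]  (≈ [5.0000, 93.0000])

|AB| ∈ [18, 44]
|BD| ∈ {49}
|CD| ∈ [18, 44]
|AD| ∈ [5, 93]
|BC| ∈ [5, 93]
|AC| ∈ [0, 137]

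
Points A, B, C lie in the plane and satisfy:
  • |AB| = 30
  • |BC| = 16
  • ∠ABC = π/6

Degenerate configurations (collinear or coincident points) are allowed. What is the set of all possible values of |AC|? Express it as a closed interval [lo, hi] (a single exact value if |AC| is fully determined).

|AB| ∈ {30}
|BC| ∈ {16}
|AC| ∈ {2·√(289 - 120·√(3))}

|AC| = 2·√(289 - 120·√(3))  (≈ 18.0171)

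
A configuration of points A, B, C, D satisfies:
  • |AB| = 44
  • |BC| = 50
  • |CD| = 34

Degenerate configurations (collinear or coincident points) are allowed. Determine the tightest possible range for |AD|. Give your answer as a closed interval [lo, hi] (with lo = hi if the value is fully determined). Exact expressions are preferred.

|AD| ∈ [0, 128]  (≈ [0.0000, 128.0000])

|AB| ∈ {44}
|BC| ∈ {50}
|CD| ∈ {34}
|AC| ∈ [6, 94]
|BD| ∈ [16, 84]
|AD| ∈ [0, 128]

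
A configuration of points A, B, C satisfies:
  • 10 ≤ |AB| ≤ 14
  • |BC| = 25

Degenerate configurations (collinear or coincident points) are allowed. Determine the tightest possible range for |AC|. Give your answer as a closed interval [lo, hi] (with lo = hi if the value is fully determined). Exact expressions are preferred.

|AC| ∈ [11, 39]  (≈ [11.0000, 39.0000])

|AB| ∈ [10, 14]
|BC| ∈ {25}
|AC| ∈ [11, 39]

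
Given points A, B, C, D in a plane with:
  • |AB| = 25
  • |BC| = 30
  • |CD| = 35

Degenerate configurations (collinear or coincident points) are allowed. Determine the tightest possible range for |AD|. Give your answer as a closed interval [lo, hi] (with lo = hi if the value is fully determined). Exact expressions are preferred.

|AB| ∈ {25}
|BC| ∈ {30}
|CD| ∈ {35}
|AC| ∈ [5, 55]
|BD| ∈ [5, 65]
|AD| ∈ [0, 90]

|AD| ∈ [0, 90]  (≈ [0.0000, 90.0000])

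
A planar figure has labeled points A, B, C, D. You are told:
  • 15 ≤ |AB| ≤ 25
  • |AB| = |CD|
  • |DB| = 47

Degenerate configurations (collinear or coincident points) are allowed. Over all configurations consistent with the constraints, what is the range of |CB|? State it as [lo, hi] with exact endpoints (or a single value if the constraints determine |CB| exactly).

|CB| ∈ [22, 72]  (≈ [22.0000, 72.0000])

|AB| ∈ [15, 25]
|BD| ∈ {47}
|CD| ∈ [15, 25]
|AD| ∈ [22, 72]
|BC| ∈ [22, 72]
|AC| ∈ [0, 97]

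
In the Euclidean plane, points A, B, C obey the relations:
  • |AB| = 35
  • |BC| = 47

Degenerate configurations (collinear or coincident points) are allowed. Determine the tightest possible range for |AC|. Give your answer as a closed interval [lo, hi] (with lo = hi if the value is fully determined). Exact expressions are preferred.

|AC| ∈ [12, 82]  (≈ [12.0000, 82.0000])

|AB| ∈ {35}
|BC| ∈ {47}
|AC| ∈ [12, 82]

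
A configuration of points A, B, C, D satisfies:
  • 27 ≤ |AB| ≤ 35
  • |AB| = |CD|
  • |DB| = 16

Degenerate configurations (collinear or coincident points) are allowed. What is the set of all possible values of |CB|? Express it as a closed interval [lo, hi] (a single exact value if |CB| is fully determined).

|AB| ∈ [27, 35]
|BD| ∈ {16}
|CD| ∈ [27, 35]
|AD| ∈ [11, 51]
|BC| ∈ [11, 51]
|AC| ∈ [0, 86]

|CB| ∈ [11, 51]  (≈ [11.0000, 51.0000])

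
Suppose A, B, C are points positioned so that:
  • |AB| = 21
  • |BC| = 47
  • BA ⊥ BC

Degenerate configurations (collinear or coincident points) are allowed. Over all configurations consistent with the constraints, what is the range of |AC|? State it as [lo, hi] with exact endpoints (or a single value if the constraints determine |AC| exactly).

|AC| = 5·√(106)  (≈ 51.4782)

|AB| ∈ {21}
|BC| ∈ {47}
|AC| ∈ {5·√(106)}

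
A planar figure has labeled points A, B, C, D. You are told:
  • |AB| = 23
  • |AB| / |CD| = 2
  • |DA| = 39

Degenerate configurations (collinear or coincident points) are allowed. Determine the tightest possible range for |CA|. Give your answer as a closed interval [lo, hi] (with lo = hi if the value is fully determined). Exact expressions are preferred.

|CA| ∈ [55/2, 101/2]  (≈ [27.5000, 50.5000])

|AB| ∈ {23}
|AD| ∈ {39}
|CD| ∈ {23/2}
|BD| ∈ [16, 62]
|AC| ∈ [55/2, 101/2]
|BC| ∈ [9/2, 147/2]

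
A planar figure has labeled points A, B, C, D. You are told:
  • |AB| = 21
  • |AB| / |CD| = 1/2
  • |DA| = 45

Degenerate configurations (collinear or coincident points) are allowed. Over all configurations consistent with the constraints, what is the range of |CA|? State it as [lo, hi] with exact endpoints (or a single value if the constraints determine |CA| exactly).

|CA| ∈ [3, 87]  (≈ [3.0000, 87.0000])

|AB| ∈ {21}
|AD| ∈ {45}
|CD| ∈ {42}
|BD| ∈ [24, 66]
|AC| ∈ [3, 87]
|BC| ∈ [0, 108]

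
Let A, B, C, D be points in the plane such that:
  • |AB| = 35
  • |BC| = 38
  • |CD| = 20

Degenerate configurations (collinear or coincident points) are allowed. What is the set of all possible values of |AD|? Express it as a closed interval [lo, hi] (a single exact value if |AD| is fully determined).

|AB| ∈ {35}
|BC| ∈ {38}
|CD| ∈ {20}
|AC| ∈ [3, 73]
|BD| ∈ [18, 58]
|AD| ∈ [0, 93]

|AD| ∈ [0, 93]  (≈ [0.0000, 93.0000])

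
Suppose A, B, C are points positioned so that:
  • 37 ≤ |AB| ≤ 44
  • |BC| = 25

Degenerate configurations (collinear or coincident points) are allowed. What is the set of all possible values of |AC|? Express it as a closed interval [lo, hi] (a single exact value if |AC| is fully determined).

|AC| ∈ [12, 69]  (≈ [12.0000, 69.0000])

|AB| ∈ [37, 44]
|BC| ∈ {25}
|AC| ∈ [12, 69]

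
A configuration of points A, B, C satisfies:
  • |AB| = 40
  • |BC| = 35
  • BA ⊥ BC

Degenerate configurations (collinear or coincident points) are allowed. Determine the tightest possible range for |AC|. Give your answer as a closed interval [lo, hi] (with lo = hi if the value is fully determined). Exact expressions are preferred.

|AC| = 5·√(113)  (≈ 53.1507)

|AB| ∈ {40}
|BC| ∈ {35}
|AC| ∈ {5·√(113)}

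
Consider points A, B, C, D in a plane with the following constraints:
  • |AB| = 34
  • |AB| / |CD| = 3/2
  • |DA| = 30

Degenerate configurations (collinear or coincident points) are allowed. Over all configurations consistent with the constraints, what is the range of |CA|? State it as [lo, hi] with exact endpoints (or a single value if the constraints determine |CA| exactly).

|AB| ∈ {34}
|AD| ∈ {30}
|CD| ∈ {68/3}
|BD| ∈ [4, 64]
|AC| ∈ [22/3, 158/3]
|BC| ∈ [0, 260/3]

|CA| ∈ [22/3, 158/3]  (≈ [7.3333, 52.6667])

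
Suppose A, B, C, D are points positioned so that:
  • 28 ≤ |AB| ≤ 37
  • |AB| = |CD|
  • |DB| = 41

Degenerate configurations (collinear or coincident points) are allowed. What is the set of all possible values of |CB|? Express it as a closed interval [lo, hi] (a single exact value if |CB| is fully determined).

|CB| ∈ [4, 78]  (≈ [4.0000, 78.0000])

|AB| ∈ [28, 37]
|BD| ∈ {41}
|CD| ∈ [28, 37]
|AD| ∈ [4, 78]
|BC| ∈ [4, 78]
|AC| ∈ [0, 115]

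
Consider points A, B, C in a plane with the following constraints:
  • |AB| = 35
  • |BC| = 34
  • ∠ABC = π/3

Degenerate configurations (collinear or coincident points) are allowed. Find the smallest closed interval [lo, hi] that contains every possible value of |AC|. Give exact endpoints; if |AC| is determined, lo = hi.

|AB| ∈ {35}
|BC| ∈ {34}
|AC| ∈ {√(1191)}

|AC| = √(1191)  (≈ 34.5109)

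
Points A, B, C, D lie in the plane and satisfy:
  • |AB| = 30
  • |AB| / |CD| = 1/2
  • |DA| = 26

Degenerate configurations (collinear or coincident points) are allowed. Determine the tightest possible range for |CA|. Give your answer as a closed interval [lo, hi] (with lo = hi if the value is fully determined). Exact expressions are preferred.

|CA| ∈ [34, 86]  (≈ [34.0000, 86.0000])

|AB| ∈ {30}
|AD| ∈ {26}
|CD| ∈ {60}
|BD| ∈ [4, 56]
|AC| ∈ [34, 86]
|BC| ∈ [4, 116]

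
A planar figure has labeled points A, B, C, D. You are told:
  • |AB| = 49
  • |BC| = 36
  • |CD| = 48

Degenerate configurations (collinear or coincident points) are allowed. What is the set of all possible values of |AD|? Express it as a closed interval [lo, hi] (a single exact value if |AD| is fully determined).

|AB| ∈ {49}
|BC| ∈ {36}
|CD| ∈ {48}
|AC| ∈ [13, 85]
|BD| ∈ [12, 84]
|AD| ∈ [0, 133]

|AD| ∈ [0, 133]  (≈ [0.0000, 133.0000])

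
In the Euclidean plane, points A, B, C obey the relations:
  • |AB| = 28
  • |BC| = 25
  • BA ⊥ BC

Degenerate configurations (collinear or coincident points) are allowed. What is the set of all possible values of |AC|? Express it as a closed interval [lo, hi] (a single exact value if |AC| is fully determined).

|AC| = √(1409)  (≈ 37.5366)

|AB| ∈ {28}
|BC| ∈ {25}
|AC| ∈ {√(1409)}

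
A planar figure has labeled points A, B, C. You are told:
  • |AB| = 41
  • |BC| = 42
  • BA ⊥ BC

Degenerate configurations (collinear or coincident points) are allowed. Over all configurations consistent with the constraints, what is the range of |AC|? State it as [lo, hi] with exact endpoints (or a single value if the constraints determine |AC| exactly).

|AB| ∈ {41}
|BC| ∈ {42}
|AC| ∈ {√(3445)}

|AC| = √(3445)  (≈ 58.6941)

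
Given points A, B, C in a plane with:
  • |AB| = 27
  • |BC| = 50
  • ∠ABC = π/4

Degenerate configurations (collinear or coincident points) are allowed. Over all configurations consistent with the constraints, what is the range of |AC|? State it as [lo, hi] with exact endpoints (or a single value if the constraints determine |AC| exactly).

|AB| ∈ {27}
|BC| ∈ {50}
|AC| ∈ {√(3229 - 1350·√(2))}

|AC| = √(3229 - 1350·√(2))  (≈ 36.3292)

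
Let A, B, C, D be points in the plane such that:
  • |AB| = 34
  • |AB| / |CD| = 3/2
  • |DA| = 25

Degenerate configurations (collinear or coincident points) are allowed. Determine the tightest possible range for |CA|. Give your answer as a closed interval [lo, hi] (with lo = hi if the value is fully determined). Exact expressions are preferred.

|CA| ∈ [7/3, 143/3]  (≈ [2.3333, 47.6667])

|AB| ∈ {34}
|AD| ∈ {25}
|CD| ∈ {68/3}
|BD| ∈ [9, 59]
|AC| ∈ [7/3, 143/3]
|BC| ∈ [0, 245/3]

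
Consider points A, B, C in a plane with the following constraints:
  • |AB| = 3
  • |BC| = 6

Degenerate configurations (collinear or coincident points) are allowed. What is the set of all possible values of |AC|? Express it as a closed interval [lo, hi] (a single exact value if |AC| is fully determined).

|AC| ∈ [3, 9]  (≈ [3.0000, 9.0000])

|AB| ∈ {3}
|BC| ∈ {6}
|AC| ∈ [3, 9]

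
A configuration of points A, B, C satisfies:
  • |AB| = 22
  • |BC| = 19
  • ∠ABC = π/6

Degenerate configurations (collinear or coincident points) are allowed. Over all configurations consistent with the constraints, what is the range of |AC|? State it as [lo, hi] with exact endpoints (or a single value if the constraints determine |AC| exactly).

|AB| ∈ {22}
|BC| ∈ {19}
|AC| ∈ {√(845 - 418·√(3))}

|AC| = √(845 - 418·√(3))  (≈ 11.0001)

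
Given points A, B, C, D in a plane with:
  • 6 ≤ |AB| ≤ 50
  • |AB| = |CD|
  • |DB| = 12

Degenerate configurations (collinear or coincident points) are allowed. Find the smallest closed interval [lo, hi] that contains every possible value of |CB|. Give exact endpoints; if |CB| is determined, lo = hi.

|AB| ∈ [6, 50]
|BD| ∈ {12}
|CD| ∈ [6, 50]
|AD| ∈ [0, 62]
|BC| ∈ [0, 62]
|AC| ∈ [0, 112]

|CB| ∈ [0, 62]  (≈ [0.0000, 62.0000])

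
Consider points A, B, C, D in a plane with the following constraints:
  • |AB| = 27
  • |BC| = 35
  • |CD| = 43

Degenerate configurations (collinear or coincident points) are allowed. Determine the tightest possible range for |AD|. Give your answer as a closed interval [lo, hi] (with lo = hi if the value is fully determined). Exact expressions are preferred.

|AB| ∈ {27}
|BC| ∈ {35}
|CD| ∈ {43}
|AC| ∈ [8, 62]
|BD| ∈ [8, 78]
|AD| ∈ [0, 105]

|AD| ∈ [0, 105]  (≈ [0.0000, 105.0000])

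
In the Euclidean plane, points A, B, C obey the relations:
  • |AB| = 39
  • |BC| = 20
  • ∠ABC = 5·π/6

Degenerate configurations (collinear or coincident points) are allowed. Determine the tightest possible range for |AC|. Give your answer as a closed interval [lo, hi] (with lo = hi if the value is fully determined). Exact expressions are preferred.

|AB| ∈ {39}
|BC| ∈ {20}
|AC| ∈ {√(780·√(3) + 1921)}

|AC| = √(780·√(3) + 1921)  (≈ 57.2014)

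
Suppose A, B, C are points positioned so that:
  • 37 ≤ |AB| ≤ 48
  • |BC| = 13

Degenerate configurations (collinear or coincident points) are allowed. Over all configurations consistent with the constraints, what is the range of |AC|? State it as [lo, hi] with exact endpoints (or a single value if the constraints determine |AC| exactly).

|AB| ∈ [37, 48]
|BC| ∈ {13}
|AC| ∈ [24, 61]

|AC| ∈ [24, 61]  (≈ [24.0000, 61.0000])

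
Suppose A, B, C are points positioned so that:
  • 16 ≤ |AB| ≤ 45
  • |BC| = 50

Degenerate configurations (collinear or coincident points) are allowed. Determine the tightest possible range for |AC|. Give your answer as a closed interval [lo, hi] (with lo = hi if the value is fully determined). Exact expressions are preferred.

|AC| ∈ [5, 95]  (≈ [5.0000, 95.0000])

|AB| ∈ [16, 45]
|BC| ∈ {50}
|AC| ∈ [5, 95]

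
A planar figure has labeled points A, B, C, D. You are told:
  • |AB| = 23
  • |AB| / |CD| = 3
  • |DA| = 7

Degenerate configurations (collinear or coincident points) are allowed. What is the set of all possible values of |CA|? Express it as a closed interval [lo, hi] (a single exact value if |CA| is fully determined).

|CA| ∈ [2/3, 44/3]  (≈ [0.6667, 14.6667])

|AB| ∈ {23}
|AD| ∈ {7}
|CD| ∈ {23/3}
|BD| ∈ [16, 30]
|AC| ∈ [2/3, 44/3]
|BC| ∈ [25/3, 113/3]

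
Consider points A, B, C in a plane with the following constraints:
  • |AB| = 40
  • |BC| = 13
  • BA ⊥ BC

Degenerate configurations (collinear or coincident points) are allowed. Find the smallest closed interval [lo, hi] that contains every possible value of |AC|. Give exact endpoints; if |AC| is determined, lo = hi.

|AB| ∈ {40}
|BC| ∈ {13}
|AC| ∈ {√(1769)}

|AC| = √(1769)  (≈ 42.0595)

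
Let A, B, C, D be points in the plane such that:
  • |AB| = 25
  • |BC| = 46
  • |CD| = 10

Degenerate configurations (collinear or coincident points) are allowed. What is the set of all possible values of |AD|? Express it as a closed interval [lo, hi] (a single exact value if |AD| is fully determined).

|AD| ∈ [11, 81]  (≈ [11.0000, 81.0000])

|AB| ∈ {25}
|BC| ∈ {46}
|CD| ∈ {10}
|AC| ∈ [21, 71]
|BD| ∈ [36, 56]
|AD| ∈ [11, 81]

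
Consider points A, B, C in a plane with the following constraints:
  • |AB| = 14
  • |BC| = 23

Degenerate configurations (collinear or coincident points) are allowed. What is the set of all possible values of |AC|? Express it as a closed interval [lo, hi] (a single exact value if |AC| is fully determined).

|AB| ∈ {14}
|BC| ∈ {23}
|AC| ∈ [9, 37]

|AC| ∈ [9, 37]  (≈ [9.0000, 37.0000])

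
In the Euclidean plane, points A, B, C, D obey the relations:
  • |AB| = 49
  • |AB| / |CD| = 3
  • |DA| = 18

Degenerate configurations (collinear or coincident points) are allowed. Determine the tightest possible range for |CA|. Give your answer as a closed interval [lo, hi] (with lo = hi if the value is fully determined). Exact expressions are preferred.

|AB| ∈ {49}
|AD| ∈ {18}
|CD| ∈ {49/3}
|BD| ∈ [31, 67]
|AC| ∈ [5/3, 103/3]
|BC| ∈ [44/3, 250/3]

|CA| ∈ [5/3, 103/3]  (≈ [1.6667, 34.3333])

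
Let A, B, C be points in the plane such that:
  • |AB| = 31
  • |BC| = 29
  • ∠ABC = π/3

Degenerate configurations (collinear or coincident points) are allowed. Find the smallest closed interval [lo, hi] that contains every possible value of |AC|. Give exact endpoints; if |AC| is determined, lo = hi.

|AC| = √(903)  (≈ 30.0500)

|AB| ∈ {31}
|BC| ∈ {29}
|AC| ∈ {√(903)}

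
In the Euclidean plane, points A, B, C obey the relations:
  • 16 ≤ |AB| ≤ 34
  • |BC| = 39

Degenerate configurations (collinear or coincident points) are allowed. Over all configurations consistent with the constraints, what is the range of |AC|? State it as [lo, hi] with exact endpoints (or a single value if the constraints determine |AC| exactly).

|AC| ∈ [5, 73]  (≈ [5.0000, 73.0000])

|AB| ∈ [16, 34]
|BC| ∈ {39}
|AC| ∈ [5, 73]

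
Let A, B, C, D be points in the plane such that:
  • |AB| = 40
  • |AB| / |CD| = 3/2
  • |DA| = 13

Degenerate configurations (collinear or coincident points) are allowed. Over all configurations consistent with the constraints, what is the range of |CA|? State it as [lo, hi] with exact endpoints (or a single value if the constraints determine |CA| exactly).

|AB| ∈ {40}
|AD| ∈ {13}
|CD| ∈ {80/3}
|BD| ∈ [27, 53]
|AC| ∈ [41/3, 119/3]
|BC| ∈ [1/3, 239/3]

|CA| ∈ [41/3, 119/3]  (≈ [13.6667, 39.6667])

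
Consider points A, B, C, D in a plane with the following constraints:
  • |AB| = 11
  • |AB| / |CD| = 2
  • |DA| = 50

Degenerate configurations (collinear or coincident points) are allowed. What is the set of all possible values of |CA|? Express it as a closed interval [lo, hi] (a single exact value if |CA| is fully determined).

|AB| ∈ {11}
|AD| ∈ {50}
|CD| ∈ {11/2}
|BD| ∈ [39, 61]
|AC| ∈ [89/2, 111/2]
|BC| ∈ [67/2, 133/2]

|CA| ∈ [89/2, 111/2]  (≈ [44.5000, 55.5000])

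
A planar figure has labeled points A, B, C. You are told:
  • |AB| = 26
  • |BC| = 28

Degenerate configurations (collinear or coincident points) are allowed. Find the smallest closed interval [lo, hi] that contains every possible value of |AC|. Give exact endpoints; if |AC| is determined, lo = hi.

|AB| ∈ {26}
|BC| ∈ {28}
|AC| ∈ [2, 54]

|AC| ∈ [2, 54]  (≈ [2.0000, 54.0000])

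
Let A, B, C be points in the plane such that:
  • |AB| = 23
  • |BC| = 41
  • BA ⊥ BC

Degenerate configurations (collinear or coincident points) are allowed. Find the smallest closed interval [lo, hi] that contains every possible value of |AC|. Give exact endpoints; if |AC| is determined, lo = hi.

|AC| = √(2210)  (≈ 47.0106)

|AB| ∈ {23}
|BC| ∈ {41}
|AC| ∈ {√(2210)}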